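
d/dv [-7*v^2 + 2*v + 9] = 2 - 14*v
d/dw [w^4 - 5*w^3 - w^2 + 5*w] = 4*w^3 - 15*w^2 - 2*w + 5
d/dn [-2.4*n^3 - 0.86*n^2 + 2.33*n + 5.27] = -7.2*n^2 - 1.72*n + 2.33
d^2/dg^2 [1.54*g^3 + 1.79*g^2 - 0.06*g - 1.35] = 9.24*g + 3.58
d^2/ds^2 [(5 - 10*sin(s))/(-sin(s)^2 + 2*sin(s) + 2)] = 10*(sin(s)^5 + 13*sin(s)^3 - 7*sin(s)^2 - 12*sin(s) + 14)/(2*sin(s) + cos(s)^2 + 1)^3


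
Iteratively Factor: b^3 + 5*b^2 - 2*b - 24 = (b - 2)*(b^2 + 7*b + 12) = (b - 2)*(b + 4)*(b + 3)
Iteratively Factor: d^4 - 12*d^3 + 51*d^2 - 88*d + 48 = (d - 1)*(d^3 - 11*d^2 + 40*d - 48) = (d - 3)*(d - 1)*(d^2 - 8*d + 16) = (d - 4)*(d - 3)*(d - 1)*(d - 4)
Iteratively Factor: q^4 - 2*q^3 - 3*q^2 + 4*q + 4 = (q - 2)*(q^3 - 3*q - 2) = (q - 2)*(q + 1)*(q^2 - q - 2) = (q - 2)*(q + 1)^2*(q - 2)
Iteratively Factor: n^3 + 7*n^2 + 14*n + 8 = (n + 2)*(n^2 + 5*n + 4) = (n + 2)*(n + 4)*(n + 1)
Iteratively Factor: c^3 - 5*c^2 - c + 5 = (c + 1)*(c^2 - 6*c + 5) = (c - 1)*(c + 1)*(c - 5)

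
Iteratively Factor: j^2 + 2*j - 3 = (j + 3)*(j - 1)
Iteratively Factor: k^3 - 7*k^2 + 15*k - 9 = (k - 1)*(k^2 - 6*k + 9) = (k - 3)*(k - 1)*(k - 3)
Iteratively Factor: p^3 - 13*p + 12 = (p - 1)*(p^2 + p - 12) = (p - 3)*(p - 1)*(p + 4)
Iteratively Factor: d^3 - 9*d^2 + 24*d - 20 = (d - 2)*(d^2 - 7*d + 10) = (d - 5)*(d - 2)*(d - 2)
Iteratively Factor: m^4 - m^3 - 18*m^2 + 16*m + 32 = (m - 4)*(m^3 + 3*m^2 - 6*m - 8) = (m - 4)*(m + 4)*(m^2 - m - 2) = (m - 4)*(m + 1)*(m + 4)*(m - 2)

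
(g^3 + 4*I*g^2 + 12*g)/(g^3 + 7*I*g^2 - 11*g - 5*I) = g*(g^2 + 4*I*g + 12)/(g^3 + 7*I*g^2 - 11*g - 5*I)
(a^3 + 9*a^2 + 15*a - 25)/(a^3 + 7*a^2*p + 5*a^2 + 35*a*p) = (a^2 + 4*a - 5)/(a*(a + 7*p))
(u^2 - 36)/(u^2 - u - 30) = (u + 6)/(u + 5)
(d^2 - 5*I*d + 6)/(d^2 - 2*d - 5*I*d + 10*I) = (d^2 - 5*I*d + 6)/(d^2 - 2*d - 5*I*d + 10*I)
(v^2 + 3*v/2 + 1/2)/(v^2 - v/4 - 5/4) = 2*(2*v + 1)/(4*v - 5)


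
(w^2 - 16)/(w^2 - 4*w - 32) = (w - 4)/(w - 8)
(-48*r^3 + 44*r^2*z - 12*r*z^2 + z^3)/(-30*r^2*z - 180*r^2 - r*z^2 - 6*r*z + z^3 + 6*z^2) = (8*r^2 - 6*r*z + z^2)/(5*r*z + 30*r + z^2 + 6*z)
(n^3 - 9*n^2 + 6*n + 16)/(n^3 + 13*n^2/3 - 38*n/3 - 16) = 3*(n^2 - 10*n + 16)/(3*n^2 + 10*n - 48)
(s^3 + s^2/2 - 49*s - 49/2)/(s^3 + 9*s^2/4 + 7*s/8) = 4*(s^2 - 49)/(s*(4*s + 7))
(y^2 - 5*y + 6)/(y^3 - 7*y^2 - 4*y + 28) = (y - 3)/(y^2 - 5*y - 14)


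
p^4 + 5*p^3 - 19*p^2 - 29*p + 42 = (p - 3)*(p - 1)*(p + 2)*(p + 7)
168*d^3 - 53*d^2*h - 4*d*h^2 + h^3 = (-8*d + h)*(-3*d + h)*(7*d + h)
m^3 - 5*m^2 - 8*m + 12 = (m - 6)*(m - 1)*(m + 2)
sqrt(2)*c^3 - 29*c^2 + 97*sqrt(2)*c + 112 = (c - 8*sqrt(2))*(c - 7*sqrt(2))*(sqrt(2)*c + 1)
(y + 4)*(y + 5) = y^2 + 9*y + 20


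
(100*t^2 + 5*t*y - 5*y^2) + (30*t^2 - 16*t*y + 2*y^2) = 130*t^2 - 11*t*y - 3*y^2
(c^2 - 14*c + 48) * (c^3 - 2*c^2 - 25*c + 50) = c^5 - 16*c^4 + 51*c^3 + 304*c^2 - 1900*c + 2400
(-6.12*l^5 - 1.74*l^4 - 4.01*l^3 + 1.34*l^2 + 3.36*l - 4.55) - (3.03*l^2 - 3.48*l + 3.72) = -6.12*l^5 - 1.74*l^4 - 4.01*l^3 - 1.69*l^2 + 6.84*l - 8.27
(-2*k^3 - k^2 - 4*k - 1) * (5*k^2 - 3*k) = -10*k^5 + k^4 - 17*k^3 + 7*k^2 + 3*k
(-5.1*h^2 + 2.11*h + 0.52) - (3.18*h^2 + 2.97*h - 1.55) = -8.28*h^2 - 0.86*h + 2.07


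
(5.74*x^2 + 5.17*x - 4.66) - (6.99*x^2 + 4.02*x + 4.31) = -1.25*x^2 + 1.15*x - 8.97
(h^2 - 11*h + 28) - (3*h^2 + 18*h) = -2*h^2 - 29*h + 28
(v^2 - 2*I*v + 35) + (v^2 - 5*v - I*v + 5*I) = 2*v^2 - 5*v - 3*I*v + 35 + 5*I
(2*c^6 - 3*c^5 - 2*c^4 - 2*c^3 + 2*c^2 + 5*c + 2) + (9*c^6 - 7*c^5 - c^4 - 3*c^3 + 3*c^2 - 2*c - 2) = 11*c^6 - 10*c^5 - 3*c^4 - 5*c^3 + 5*c^2 + 3*c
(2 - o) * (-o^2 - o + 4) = o^3 - o^2 - 6*o + 8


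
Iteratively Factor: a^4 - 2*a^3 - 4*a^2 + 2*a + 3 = (a - 1)*(a^3 - a^2 - 5*a - 3) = (a - 1)*(a + 1)*(a^2 - 2*a - 3) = (a - 3)*(a - 1)*(a + 1)*(a + 1)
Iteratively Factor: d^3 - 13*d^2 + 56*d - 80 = (d - 5)*(d^2 - 8*d + 16) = (d - 5)*(d - 4)*(d - 4)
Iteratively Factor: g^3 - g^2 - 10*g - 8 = (g + 1)*(g^2 - 2*g - 8) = (g - 4)*(g + 1)*(g + 2)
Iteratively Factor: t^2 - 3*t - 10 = (t + 2)*(t - 5)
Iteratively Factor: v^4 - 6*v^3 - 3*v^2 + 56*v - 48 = (v - 1)*(v^3 - 5*v^2 - 8*v + 48) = (v - 1)*(v + 3)*(v^2 - 8*v + 16) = (v - 4)*(v - 1)*(v + 3)*(v - 4)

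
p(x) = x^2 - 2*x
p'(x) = 2*x - 2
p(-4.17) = 25.73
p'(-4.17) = -10.34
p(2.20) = 0.44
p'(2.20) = 2.40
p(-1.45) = 5.00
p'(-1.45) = -4.90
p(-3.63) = 20.44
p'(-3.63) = -9.26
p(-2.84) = 13.75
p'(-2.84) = -7.68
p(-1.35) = 4.52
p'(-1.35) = -4.70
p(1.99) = -0.02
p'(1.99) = 1.98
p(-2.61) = 12.03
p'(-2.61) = -7.22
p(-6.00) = 48.00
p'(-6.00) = -14.00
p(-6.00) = 48.00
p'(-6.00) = -14.00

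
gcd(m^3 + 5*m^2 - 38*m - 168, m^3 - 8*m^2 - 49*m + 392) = m + 7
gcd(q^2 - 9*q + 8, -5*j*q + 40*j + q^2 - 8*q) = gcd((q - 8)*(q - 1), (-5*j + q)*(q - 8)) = q - 8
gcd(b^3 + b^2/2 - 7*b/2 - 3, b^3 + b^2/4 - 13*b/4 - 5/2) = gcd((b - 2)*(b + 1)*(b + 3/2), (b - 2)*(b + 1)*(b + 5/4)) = b^2 - b - 2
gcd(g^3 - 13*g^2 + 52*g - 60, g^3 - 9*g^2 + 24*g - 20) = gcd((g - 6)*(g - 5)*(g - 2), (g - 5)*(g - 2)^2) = g^2 - 7*g + 10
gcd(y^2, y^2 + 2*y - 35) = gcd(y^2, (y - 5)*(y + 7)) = 1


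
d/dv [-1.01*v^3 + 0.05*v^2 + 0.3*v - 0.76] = -3.03*v^2 + 0.1*v + 0.3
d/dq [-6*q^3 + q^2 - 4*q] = -18*q^2 + 2*q - 4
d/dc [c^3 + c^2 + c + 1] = 3*c^2 + 2*c + 1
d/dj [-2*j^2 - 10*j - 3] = -4*j - 10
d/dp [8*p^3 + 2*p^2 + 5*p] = 24*p^2 + 4*p + 5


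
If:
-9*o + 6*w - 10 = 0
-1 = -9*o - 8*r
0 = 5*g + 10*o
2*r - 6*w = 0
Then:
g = 26/15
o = -13/15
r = 11/10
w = 11/30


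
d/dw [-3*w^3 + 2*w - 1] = 2 - 9*w^2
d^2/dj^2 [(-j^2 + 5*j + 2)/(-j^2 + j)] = 4*(-2*j^3 - 3*j^2 + 3*j - 1)/(j^3*(j^3 - 3*j^2 + 3*j - 1))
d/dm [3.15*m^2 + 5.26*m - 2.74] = 6.3*m + 5.26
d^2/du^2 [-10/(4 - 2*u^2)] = 10*(3*u^2 + 2)/(u^2 - 2)^3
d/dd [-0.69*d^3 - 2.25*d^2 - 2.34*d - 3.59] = -2.07*d^2 - 4.5*d - 2.34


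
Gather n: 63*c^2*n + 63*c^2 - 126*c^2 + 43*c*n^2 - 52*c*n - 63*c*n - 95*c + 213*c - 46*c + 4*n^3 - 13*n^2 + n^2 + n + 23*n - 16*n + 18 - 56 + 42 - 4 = -63*c^2 + 72*c + 4*n^3 + n^2*(43*c - 12) + n*(63*c^2 - 115*c + 8)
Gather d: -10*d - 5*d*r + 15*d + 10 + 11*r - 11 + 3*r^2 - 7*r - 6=d*(5 - 5*r) + 3*r^2 + 4*r - 7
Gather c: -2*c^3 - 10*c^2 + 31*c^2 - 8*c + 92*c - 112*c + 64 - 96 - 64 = -2*c^3 + 21*c^2 - 28*c - 96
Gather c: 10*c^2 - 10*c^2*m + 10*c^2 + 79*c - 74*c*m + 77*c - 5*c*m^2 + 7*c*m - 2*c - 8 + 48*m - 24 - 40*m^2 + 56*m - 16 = c^2*(20 - 10*m) + c*(-5*m^2 - 67*m + 154) - 40*m^2 + 104*m - 48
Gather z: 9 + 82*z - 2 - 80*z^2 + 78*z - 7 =-80*z^2 + 160*z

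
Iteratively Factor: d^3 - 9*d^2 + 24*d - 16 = (d - 4)*(d^2 - 5*d + 4) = (d - 4)^2*(d - 1)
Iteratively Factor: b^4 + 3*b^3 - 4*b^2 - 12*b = (b + 2)*(b^3 + b^2 - 6*b) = (b + 2)*(b + 3)*(b^2 - 2*b) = b*(b + 2)*(b + 3)*(b - 2)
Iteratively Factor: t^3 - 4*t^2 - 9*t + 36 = (t - 3)*(t^2 - t - 12) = (t - 4)*(t - 3)*(t + 3)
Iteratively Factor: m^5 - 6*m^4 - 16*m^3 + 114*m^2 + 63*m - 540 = (m + 3)*(m^4 - 9*m^3 + 11*m^2 + 81*m - 180) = (m - 5)*(m + 3)*(m^3 - 4*m^2 - 9*m + 36) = (m - 5)*(m - 4)*(m + 3)*(m^2 - 9) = (m - 5)*(m - 4)*(m - 3)*(m + 3)*(m + 3)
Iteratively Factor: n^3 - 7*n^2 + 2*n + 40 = (n - 4)*(n^2 - 3*n - 10) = (n - 5)*(n - 4)*(n + 2)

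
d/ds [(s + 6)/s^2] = (-s - 12)/s^3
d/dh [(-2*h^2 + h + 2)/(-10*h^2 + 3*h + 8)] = 2*(2*h^2 + 4*h + 1)/(100*h^4 - 60*h^3 - 151*h^2 + 48*h + 64)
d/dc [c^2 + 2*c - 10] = 2*c + 2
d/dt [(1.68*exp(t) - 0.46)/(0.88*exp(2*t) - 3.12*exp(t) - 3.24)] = (-1.4784*exp(2*t) + 0.8096*exp(t) - 6.8784)*exp(t)/(0.7744*exp(4*t) - 5.4912*exp(3*t) + 4.032*exp(2*t) + 20.2176*exp(t) + 10.4976)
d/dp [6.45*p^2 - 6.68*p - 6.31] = 12.9*p - 6.68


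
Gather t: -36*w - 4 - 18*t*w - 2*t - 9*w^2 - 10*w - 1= t*(-18*w - 2) - 9*w^2 - 46*w - 5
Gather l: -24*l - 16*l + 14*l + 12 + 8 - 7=13 - 26*l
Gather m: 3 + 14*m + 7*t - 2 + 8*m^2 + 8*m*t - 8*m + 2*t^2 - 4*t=8*m^2 + m*(8*t + 6) + 2*t^2 + 3*t + 1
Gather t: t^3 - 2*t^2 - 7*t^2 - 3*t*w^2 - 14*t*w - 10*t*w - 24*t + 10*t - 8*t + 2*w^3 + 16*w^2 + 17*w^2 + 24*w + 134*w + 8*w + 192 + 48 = t^3 - 9*t^2 + t*(-3*w^2 - 24*w - 22) + 2*w^3 + 33*w^2 + 166*w + 240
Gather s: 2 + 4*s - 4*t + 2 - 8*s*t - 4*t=s*(4 - 8*t) - 8*t + 4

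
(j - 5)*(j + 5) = j^2 - 25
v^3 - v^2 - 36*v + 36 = (v - 6)*(v - 1)*(v + 6)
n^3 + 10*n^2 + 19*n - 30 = (n - 1)*(n + 5)*(n + 6)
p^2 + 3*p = p*(p + 3)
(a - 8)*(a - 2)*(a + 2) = a^3 - 8*a^2 - 4*a + 32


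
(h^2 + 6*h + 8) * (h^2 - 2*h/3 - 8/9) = h^4 + 16*h^3/3 + 28*h^2/9 - 32*h/3 - 64/9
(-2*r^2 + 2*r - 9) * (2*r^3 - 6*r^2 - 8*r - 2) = -4*r^5 + 16*r^4 - 14*r^3 + 42*r^2 + 68*r + 18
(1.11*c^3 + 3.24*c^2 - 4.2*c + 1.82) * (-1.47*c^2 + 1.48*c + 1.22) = -1.6317*c^5 - 3.12*c^4 + 12.3234*c^3 - 4.9386*c^2 - 2.4304*c + 2.2204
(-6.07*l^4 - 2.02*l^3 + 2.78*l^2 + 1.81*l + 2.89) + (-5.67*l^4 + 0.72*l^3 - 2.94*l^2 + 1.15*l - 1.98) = -11.74*l^4 - 1.3*l^3 - 0.16*l^2 + 2.96*l + 0.91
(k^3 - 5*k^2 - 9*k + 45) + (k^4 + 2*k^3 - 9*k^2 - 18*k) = k^4 + 3*k^3 - 14*k^2 - 27*k + 45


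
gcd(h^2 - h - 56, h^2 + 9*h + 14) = h + 7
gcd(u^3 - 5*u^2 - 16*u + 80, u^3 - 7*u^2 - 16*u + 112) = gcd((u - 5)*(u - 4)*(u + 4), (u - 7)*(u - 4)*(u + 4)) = u^2 - 16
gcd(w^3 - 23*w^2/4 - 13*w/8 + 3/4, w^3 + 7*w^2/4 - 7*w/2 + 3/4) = w - 1/4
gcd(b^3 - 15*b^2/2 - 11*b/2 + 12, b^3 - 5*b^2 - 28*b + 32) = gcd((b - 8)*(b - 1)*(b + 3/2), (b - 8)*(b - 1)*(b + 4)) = b^2 - 9*b + 8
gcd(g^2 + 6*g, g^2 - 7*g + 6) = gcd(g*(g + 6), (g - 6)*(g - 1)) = 1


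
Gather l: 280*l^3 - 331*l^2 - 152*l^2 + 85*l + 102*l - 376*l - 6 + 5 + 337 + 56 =280*l^3 - 483*l^2 - 189*l + 392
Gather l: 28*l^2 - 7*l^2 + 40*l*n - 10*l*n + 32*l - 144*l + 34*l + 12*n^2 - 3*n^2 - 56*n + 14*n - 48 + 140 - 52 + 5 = 21*l^2 + l*(30*n - 78) + 9*n^2 - 42*n + 45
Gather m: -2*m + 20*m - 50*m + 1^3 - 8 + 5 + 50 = 48 - 32*m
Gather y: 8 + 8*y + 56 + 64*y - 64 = 72*y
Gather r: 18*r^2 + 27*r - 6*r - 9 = 18*r^2 + 21*r - 9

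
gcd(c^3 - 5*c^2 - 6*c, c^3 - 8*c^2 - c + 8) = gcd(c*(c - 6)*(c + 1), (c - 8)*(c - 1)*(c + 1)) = c + 1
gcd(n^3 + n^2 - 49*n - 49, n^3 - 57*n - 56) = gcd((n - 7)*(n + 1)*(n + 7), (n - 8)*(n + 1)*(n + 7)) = n^2 + 8*n + 7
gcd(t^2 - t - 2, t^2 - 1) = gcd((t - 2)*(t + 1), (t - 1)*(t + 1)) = t + 1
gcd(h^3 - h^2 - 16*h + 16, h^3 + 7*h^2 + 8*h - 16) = h^2 + 3*h - 4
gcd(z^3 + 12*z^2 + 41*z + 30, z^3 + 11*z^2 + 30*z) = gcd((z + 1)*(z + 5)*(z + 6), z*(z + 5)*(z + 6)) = z^2 + 11*z + 30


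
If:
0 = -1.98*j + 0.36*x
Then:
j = 0.181818181818182*x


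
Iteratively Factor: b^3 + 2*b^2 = (b + 2)*(b^2) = b*(b + 2)*(b)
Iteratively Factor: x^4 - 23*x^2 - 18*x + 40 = (x + 2)*(x^3 - 2*x^2 - 19*x + 20) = (x - 5)*(x + 2)*(x^2 + 3*x - 4) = (x - 5)*(x + 2)*(x + 4)*(x - 1)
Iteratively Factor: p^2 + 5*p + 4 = (p + 1)*(p + 4)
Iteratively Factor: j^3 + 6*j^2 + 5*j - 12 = (j + 3)*(j^2 + 3*j - 4) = (j - 1)*(j + 3)*(j + 4)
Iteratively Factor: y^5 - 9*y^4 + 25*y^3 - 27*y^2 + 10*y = (y)*(y^4 - 9*y^3 + 25*y^2 - 27*y + 10) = y*(y - 1)*(y^3 - 8*y^2 + 17*y - 10) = y*(y - 1)^2*(y^2 - 7*y + 10) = y*(y - 5)*(y - 1)^2*(y - 2)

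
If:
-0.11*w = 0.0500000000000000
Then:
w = -0.45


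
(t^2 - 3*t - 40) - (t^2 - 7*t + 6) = 4*t - 46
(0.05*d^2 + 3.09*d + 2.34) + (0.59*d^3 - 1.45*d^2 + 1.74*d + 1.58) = 0.59*d^3 - 1.4*d^2 + 4.83*d + 3.92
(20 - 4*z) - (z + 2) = 18 - 5*z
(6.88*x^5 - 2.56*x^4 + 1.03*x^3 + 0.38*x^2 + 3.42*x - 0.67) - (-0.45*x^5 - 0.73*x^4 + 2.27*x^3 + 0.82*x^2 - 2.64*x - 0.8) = 7.33*x^5 - 1.83*x^4 - 1.24*x^3 - 0.44*x^2 + 6.06*x + 0.13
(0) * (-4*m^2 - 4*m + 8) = 0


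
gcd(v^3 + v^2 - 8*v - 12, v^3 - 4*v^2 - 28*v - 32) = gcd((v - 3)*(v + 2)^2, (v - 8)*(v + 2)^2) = v^2 + 4*v + 4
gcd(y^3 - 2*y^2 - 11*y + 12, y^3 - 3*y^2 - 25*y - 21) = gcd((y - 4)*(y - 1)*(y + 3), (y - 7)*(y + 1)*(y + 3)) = y + 3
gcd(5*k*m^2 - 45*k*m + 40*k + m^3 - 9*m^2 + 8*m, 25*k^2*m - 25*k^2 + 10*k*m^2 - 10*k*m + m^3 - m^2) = 5*k*m - 5*k + m^2 - m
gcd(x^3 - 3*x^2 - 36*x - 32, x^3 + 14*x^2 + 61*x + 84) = x + 4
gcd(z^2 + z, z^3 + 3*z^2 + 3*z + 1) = z + 1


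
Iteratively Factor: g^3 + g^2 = (g)*(g^2 + g) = g*(g + 1)*(g)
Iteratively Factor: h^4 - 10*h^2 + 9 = (h - 1)*(h^3 + h^2 - 9*h - 9) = (h - 1)*(h + 3)*(h^2 - 2*h - 3) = (h - 1)*(h + 1)*(h + 3)*(h - 3)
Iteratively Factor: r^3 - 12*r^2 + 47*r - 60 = (r - 5)*(r^2 - 7*r + 12) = (r - 5)*(r - 3)*(r - 4)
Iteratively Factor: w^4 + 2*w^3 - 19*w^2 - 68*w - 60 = (w - 5)*(w^3 + 7*w^2 + 16*w + 12) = (w - 5)*(w + 2)*(w^2 + 5*w + 6) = (w - 5)*(w + 2)*(w + 3)*(w + 2)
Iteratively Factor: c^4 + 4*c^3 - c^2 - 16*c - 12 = (c + 2)*(c^3 + 2*c^2 - 5*c - 6) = (c + 1)*(c + 2)*(c^2 + c - 6) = (c + 1)*(c + 2)*(c + 3)*(c - 2)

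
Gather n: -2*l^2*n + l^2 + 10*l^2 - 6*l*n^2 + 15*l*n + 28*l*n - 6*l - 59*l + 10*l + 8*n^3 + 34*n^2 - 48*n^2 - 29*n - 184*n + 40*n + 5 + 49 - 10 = 11*l^2 - 55*l + 8*n^3 + n^2*(-6*l - 14) + n*(-2*l^2 + 43*l - 173) + 44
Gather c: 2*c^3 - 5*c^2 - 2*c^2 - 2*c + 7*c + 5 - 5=2*c^3 - 7*c^2 + 5*c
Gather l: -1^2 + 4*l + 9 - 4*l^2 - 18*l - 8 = -4*l^2 - 14*l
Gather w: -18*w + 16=16 - 18*w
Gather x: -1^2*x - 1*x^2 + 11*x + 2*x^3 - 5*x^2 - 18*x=2*x^3 - 6*x^2 - 8*x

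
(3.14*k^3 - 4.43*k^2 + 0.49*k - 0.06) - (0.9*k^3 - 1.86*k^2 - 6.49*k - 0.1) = 2.24*k^3 - 2.57*k^2 + 6.98*k + 0.04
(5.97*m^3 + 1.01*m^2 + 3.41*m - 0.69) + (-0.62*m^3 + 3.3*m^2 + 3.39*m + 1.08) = 5.35*m^3 + 4.31*m^2 + 6.8*m + 0.39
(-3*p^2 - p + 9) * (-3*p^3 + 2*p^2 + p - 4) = 9*p^5 - 3*p^4 - 32*p^3 + 29*p^2 + 13*p - 36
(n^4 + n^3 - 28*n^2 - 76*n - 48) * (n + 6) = n^5 + 7*n^4 - 22*n^3 - 244*n^2 - 504*n - 288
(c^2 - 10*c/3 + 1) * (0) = 0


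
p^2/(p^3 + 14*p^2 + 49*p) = p/(p^2 + 14*p + 49)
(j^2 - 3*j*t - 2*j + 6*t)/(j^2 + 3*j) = (j^2 - 3*j*t - 2*j + 6*t)/(j*(j + 3))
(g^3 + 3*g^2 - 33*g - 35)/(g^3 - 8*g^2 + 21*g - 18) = (g^3 + 3*g^2 - 33*g - 35)/(g^3 - 8*g^2 + 21*g - 18)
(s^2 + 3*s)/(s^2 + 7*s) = (s + 3)/(s + 7)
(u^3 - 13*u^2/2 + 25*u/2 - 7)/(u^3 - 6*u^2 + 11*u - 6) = (u - 7/2)/(u - 3)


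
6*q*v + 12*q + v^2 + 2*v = (6*q + v)*(v + 2)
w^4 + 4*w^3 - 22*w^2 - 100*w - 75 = (w - 5)*(w + 1)*(w + 3)*(w + 5)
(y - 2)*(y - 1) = y^2 - 3*y + 2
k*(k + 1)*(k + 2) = k^3 + 3*k^2 + 2*k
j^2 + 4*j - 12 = (j - 2)*(j + 6)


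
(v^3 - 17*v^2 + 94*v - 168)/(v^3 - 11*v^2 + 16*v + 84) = (v - 4)/(v + 2)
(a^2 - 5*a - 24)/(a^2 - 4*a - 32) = (a + 3)/(a + 4)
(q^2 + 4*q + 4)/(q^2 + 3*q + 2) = (q + 2)/(q + 1)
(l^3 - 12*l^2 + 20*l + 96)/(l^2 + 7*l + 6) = (l^3 - 12*l^2 + 20*l + 96)/(l^2 + 7*l + 6)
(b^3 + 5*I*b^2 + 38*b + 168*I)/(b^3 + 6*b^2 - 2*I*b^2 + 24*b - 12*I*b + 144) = (b + 7*I)/(b + 6)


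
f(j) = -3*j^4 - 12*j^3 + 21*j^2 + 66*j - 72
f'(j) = -12*j^3 - 36*j^2 + 42*j + 66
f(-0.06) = -75.88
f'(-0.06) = 63.35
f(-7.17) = -2971.04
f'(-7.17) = 2337.36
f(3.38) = -463.93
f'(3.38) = -666.69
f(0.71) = -19.61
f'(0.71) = 73.38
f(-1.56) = -96.06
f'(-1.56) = -41.57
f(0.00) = -72.00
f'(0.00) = 66.00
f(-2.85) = -9.66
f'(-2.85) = -68.32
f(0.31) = -49.91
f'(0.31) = 75.20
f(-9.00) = -9900.00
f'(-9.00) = 5520.00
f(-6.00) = -1008.00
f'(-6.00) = 1110.00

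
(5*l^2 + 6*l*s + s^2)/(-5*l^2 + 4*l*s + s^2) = (l + s)/(-l + s)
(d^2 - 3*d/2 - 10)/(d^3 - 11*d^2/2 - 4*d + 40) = 1/(d - 4)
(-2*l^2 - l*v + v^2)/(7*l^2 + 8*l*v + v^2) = (-2*l + v)/(7*l + v)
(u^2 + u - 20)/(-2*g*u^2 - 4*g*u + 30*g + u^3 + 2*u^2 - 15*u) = (u - 4)/(-2*g*u + 6*g + u^2 - 3*u)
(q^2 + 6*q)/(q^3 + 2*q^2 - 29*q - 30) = q/(q^2 - 4*q - 5)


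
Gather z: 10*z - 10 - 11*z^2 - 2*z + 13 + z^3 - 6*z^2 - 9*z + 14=z^3 - 17*z^2 - z + 17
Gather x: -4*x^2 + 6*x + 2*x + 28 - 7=-4*x^2 + 8*x + 21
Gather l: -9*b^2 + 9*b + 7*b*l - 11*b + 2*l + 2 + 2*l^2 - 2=-9*b^2 - 2*b + 2*l^2 + l*(7*b + 2)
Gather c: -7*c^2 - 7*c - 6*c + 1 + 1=-7*c^2 - 13*c + 2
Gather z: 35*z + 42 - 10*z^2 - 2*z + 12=-10*z^2 + 33*z + 54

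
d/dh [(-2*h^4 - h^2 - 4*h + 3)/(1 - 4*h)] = 2*(12*h^4 - 4*h^3 + 2*h^2 - h + 4)/(16*h^2 - 8*h + 1)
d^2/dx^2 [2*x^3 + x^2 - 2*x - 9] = 12*x + 2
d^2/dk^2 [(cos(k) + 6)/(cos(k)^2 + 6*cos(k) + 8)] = (-9*(1 - cos(2*k))^2*cos(k)/4 - 9*(1 - cos(2*k))^2/2 + 349*cos(k) + 12*cos(2*k) - 33*cos(3*k)/2 + cos(5*k)/2 + 270)/((cos(k) + 2)^3*(cos(k) + 4)^3)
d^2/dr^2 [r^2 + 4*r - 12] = 2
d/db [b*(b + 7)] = 2*b + 7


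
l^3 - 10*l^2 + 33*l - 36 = (l - 4)*(l - 3)^2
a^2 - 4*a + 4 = (a - 2)^2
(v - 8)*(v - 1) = v^2 - 9*v + 8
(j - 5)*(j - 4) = j^2 - 9*j + 20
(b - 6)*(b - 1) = b^2 - 7*b + 6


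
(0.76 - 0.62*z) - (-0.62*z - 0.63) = 1.39000000000000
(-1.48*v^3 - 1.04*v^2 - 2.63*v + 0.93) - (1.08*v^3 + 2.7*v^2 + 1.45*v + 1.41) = -2.56*v^3 - 3.74*v^2 - 4.08*v - 0.48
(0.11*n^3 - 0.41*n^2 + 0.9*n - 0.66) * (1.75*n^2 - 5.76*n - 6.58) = 0.1925*n^5 - 1.3511*n^4 + 3.2128*n^3 - 3.6412*n^2 - 2.1204*n + 4.3428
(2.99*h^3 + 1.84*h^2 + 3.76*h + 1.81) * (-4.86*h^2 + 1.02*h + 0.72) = -14.5314*h^5 - 5.8926*h^4 - 14.244*h^3 - 3.6366*h^2 + 4.5534*h + 1.3032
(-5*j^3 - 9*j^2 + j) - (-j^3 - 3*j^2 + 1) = -4*j^3 - 6*j^2 + j - 1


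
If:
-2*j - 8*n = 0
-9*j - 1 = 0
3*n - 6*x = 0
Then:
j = -1/9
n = 1/36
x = 1/72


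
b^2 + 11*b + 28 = (b + 4)*(b + 7)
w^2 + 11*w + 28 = (w + 4)*(w + 7)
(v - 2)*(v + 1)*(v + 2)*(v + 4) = v^4 + 5*v^3 - 20*v - 16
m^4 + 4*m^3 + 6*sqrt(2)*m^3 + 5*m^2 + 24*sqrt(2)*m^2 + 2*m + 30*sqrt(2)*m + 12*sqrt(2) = (m + 1)^2*(m + 2)*(m + 6*sqrt(2))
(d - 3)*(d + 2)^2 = d^3 + d^2 - 8*d - 12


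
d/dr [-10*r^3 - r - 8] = -30*r^2 - 1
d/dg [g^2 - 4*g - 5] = 2*g - 4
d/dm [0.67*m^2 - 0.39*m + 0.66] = 1.34*m - 0.39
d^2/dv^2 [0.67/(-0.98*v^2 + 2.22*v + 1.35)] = (-1.286936*v^2 + 2.915304*v + 0.67*(1.96*v - 2.22)*(3.92*v - 4.44) + 1.77282)/(-0.98*v^2 + 2.22*v + 1.35)^3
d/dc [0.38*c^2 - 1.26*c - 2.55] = 0.76*c - 1.26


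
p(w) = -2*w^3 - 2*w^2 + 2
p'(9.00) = -522.00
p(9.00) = -1618.00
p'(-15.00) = -1290.00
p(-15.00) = 6302.00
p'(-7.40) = -298.96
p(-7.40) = 702.93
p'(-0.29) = 0.66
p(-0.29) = 1.88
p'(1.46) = -18.63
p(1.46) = -8.49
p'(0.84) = -7.59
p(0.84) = -0.60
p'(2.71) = -54.90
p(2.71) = -52.49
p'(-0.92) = -1.40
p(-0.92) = 1.86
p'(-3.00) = -42.00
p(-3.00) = 38.00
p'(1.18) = -13.07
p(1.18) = -4.07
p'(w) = -6*w^2 - 4*w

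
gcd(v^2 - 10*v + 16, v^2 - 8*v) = v - 8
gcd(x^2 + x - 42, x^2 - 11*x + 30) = x - 6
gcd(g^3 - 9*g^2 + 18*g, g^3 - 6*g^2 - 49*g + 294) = g - 6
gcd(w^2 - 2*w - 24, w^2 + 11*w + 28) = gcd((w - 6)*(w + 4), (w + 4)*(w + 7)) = w + 4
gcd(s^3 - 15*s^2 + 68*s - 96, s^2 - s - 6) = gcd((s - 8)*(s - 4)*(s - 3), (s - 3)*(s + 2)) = s - 3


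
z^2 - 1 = (z - 1)*(z + 1)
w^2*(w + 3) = w^3 + 3*w^2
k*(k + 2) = k^2 + 2*k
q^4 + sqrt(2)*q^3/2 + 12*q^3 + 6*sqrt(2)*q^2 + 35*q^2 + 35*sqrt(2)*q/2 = q*(q + 5)*(q + 7)*(q + sqrt(2)/2)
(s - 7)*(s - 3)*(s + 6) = s^3 - 4*s^2 - 39*s + 126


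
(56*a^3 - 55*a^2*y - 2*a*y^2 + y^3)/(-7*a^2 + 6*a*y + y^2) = -8*a + y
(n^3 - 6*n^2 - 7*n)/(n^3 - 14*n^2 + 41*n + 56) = n/(n - 8)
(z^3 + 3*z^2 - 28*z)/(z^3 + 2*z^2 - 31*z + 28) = z/(z - 1)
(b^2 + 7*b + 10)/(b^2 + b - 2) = (b + 5)/(b - 1)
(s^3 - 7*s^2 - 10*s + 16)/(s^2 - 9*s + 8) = s + 2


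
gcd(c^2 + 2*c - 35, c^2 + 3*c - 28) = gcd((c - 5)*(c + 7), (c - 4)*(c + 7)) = c + 7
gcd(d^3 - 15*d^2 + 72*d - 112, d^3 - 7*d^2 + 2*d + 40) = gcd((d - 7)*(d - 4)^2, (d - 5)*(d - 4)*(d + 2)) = d - 4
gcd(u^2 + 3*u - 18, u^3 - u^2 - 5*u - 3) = u - 3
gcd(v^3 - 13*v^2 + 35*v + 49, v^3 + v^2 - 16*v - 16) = v + 1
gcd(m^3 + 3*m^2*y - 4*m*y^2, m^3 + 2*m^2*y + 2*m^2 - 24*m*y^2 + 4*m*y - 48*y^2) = 1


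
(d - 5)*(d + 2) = d^2 - 3*d - 10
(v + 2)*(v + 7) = v^2 + 9*v + 14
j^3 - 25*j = j*(j - 5)*(j + 5)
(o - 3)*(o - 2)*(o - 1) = o^3 - 6*o^2 + 11*o - 6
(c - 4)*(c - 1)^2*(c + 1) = c^4 - 5*c^3 + 3*c^2 + 5*c - 4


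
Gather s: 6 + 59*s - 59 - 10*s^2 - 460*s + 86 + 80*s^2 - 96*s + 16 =70*s^2 - 497*s + 49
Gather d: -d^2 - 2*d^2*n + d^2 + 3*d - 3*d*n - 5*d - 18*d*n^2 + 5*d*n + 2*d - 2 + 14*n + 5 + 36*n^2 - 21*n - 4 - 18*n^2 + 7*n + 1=-2*d^2*n + d*(-18*n^2 + 2*n) + 18*n^2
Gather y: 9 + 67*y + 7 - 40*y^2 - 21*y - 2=-40*y^2 + 46*y + 14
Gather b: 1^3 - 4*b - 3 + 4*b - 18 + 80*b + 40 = 80*b + 20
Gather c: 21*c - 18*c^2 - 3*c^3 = -3*c^3 - 18*c^2 + 21*c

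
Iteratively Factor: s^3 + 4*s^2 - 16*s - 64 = (s - 4)*(s^2 + 8*s + 16) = (s - 4)*(s + 4)*(s + 4)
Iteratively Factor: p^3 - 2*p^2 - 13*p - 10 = (p + 1)*(p^2 - 3*p - 10) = (p - 5)*(p + 1)*(p + 2)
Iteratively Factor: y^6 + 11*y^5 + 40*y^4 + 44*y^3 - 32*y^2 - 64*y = (y - 1)*(y^5 + 12*y^4 + 52*y^3 + 96*y^2 + 64*y) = (y - 1)*(y + 2)*(y^4 + 10*y^3 + 32*y^2 + 32*y) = (y - 1)*(y + 2)*(y + 4)*(y^3 + 6*y^2 + 8*y) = (y - 1)*(y + 2)*(y + 4)^2*(y^2 + 2*y) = y*(y - 1)*(y + 2)*(y + 4)^2*(y + 2)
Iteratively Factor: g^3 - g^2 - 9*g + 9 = (g - 1)*(g^2 - 9) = (g - 1)*(g + 3)*(g - 3)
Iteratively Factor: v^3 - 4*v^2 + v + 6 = (v - 2)*(v^2 - 2*v - 3) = (v - 3)*(v - 2)*(v + 1)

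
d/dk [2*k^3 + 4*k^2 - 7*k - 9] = 6*k^2 + 8*k - 7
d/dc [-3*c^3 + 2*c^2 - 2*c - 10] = -9*c^2 + 4*c - 2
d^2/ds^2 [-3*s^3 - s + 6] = -18*s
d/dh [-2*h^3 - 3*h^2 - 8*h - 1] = -6*h^2 - 6*h - 8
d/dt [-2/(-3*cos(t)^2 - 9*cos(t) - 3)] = 2*(2*cos(t) + 3)*sin(t)/(3*(cos(t)^2 + 3*cos(t) + 1)^2)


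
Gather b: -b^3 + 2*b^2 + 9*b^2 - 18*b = -b^3 + 11*b^2 - 18*b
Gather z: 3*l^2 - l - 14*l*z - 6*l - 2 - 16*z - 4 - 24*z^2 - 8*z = 3*l^2 - 7*l - 24*z^2 + z*(-14*l - 24) - 6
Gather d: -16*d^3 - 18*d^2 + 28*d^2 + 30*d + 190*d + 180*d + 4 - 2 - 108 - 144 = -16*d^3 + 10*d^2 + 400*d - 250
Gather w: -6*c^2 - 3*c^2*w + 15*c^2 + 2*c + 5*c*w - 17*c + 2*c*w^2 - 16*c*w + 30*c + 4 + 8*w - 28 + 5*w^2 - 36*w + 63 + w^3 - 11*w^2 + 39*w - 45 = 9*c^2 + 15*c + w^3 + w^2*(2*c - 6) + w*(-3*c^2 - 11*c + 11) - 6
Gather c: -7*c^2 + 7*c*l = -7*c^2 + 7*c*l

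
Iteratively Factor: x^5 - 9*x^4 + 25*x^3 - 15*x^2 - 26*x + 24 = (x - 3)*(x^4 - 6*x^3 + 7*x^2 + 6*x - 8) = (x - 3)*(x - 1)*(x^3 - 5*x^2 + 2*x + 8) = (x - 3)*(x - 2)*(x - 1)*(x^2 - 3*x - 4) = (x - 4)*(x - 3)*(x - 2)*(x - 1)*(x + 1)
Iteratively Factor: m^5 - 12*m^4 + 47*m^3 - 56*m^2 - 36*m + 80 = (m - 2)*(m^4 - 10*m^3 + 27*m^2 - 2*m - 40) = (m - 2)^2*(m^3 - 8*m^2 + 11*m + 20) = (m - 2)^2*(m + 1)*(m^2 - 9*m + 20) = (m - 4)*(m - 2)^2*(m + 1)*(m - 5)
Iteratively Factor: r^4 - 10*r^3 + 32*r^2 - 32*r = (r - 4)*(r^3 - 6*r^2 + 8*r) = r*(r - 4)*(r^2 - 6*r + 8) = r*(r - 4)^2*(r - 2)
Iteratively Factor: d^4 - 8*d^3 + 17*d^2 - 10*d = (d)*(d^3 - 8*d^2 + 17*d - 10) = d*(d - 5)*(d^2 - 3*d + 2) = d*(d - 5)*(d - 1)*(d - 2)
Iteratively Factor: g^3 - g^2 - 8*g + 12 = (g - 2)*(g^2 + g - 6) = (g - 2)*(g + 3)*(g - 2)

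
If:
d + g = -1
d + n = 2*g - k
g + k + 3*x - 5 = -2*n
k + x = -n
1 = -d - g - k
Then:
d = 2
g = -3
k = 0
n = -8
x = 8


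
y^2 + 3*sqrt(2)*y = y*(y + 3*sqrt(2))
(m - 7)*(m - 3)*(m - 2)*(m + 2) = m^4 - 10*m^3 + 17*m^2 + 40*m - 84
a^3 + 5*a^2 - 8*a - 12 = (a - 2)*(a + 1)*(a + 6)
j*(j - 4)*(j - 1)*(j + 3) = j^4 - 2*j^3 - 11*j^2 + 12*j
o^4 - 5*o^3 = o^3*(o - 5)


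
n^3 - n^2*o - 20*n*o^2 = n*(n - 5*o)*(n + 4*o)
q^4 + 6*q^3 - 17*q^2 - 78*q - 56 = (q - 4)*(q + 1)*(q + 2)*(q + 7)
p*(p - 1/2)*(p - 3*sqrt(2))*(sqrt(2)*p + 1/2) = sqrt(2)*p^4 - 11*p^3/2 - sqrt(2)*p^3/2 - 3*sqrt(2)*p^2/2 + 11*p^2/4 + 3*sqrt(2)*p/4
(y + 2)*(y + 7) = y^2 + 9*y + 14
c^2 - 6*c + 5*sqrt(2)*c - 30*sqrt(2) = (c - 6)*(c + 5*sqrt(2))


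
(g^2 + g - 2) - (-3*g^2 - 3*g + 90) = 4*g^2 + 4*g - 92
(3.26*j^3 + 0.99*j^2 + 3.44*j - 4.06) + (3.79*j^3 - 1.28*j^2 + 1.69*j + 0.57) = 7.05*j^3 - 0.29*j^2 + 5.13*j - 3.49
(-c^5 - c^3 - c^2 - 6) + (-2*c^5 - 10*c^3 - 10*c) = -3*c^5 - 11*c^3 - c^2 - 10*c - 6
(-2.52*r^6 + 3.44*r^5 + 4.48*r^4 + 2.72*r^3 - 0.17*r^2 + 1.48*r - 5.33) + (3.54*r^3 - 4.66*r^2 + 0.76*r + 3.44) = -2.52*r^6 + 3.44*r^5 + 4.48*r^4 + 6.26*r^3 - 4.83*r^2 + 2.24*r - 1.89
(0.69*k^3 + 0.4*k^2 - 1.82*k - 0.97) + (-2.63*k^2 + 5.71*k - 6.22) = 0.69*k^3 - 2.23*k^2 + 3.89*k - 7.19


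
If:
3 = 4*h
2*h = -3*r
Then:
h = 3/4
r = -1/2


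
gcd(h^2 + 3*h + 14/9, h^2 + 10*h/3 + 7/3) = h + 7/3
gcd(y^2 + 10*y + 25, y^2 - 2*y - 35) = y + 5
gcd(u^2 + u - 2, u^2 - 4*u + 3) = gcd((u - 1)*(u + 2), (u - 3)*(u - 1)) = u - 1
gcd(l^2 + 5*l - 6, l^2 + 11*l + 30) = l + 6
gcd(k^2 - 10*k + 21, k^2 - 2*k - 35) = k - 7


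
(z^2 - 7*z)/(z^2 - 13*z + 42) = z/(z - 6)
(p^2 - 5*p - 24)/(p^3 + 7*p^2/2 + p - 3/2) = 2*(p - 8)/(2*p^2 + p - 1)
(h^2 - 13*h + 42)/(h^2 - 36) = (h - 7)/(h + 6)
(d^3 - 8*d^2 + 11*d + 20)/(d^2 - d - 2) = (d^2 - 9*d + 20)/(d - 2)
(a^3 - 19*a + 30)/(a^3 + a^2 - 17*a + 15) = (a - 2)/(a - 1)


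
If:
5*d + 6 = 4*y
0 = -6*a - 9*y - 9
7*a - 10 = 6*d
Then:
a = -10/51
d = -290/153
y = -133/153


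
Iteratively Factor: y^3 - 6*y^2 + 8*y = (y)*(y^2 - 6*y + 8) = y*(y - 2)*(y - 4)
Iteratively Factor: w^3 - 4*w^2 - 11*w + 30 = (w - 5)*(w^2 + w - 6) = (w - 5)*(w - 2)*(w + 3)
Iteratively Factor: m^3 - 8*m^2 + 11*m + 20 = (m + 1)*(m^2 - 9*m + 20) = (m - 4)*(m + 1)*(m - 5)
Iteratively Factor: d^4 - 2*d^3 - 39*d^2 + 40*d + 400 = (d + 4)*(d^3 - 6*d^2 - 15*d + 100) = (d + 4)^2*(d^2 - 10*d + 25) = (d - 5)*(d + 4)^2*(d - 5)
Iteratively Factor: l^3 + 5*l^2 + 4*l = (l + 4)*(l^2 + l) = l*(l + 4)*(l + 1)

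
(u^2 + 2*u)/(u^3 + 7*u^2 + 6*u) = (u + 2)/(u^2 + 7*u + 6)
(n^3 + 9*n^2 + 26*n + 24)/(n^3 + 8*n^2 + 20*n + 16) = (n + 3)/(n + 2)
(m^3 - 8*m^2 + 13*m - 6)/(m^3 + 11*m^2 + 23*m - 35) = (m^2 - 7*m + 6)/(m^2 + 12*m + 35)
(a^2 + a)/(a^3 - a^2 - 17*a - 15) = a/(a^2 - 2*a - 15)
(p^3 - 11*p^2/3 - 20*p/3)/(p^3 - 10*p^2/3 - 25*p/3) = (3*p + 4)/(3*p + 5)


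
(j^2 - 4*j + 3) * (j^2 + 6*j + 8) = j^4 + 2*j^3 - 13*j^2 - 14*j + 24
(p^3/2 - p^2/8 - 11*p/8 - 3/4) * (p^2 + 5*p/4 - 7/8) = p^5/2 + p^4/2 - 63*p^3/32 - 151*p^2/64 + 17*p/64 + 21/32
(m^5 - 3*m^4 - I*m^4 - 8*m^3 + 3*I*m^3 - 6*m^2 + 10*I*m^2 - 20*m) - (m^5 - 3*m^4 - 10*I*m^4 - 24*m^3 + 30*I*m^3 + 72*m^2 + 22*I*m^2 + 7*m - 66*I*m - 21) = 9*I*m^4 + 16*m^3 - 27*I*m^3 - 78*m^2 - 12*I*m^2 - 27*m + 66*I*m + 21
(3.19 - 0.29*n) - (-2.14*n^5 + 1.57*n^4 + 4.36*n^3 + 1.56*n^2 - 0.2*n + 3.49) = 2.14*n^5 - 1.57*n^4 - 4.36*n^3 - 1.56*n^2 - 0.09*n - 0.3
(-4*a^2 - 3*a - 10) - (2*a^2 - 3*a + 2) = -6*a^2 - 12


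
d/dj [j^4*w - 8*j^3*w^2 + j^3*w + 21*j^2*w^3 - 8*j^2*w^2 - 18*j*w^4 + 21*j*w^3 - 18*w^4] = w*(4*j^3 - 24*j^2*w + 3*j^2 + 42*j*w^2 - 16*j*w - 18*w^3 + 21*w^2)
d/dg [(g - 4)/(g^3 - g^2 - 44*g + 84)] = (g^3 - g^2 - 44*g + (g - 4)*(-3*g^2 + 2*g + 44) + 84)/(g^3 - g^2 - 44*g + 84)^2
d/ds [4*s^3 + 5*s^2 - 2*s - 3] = 12*s^2 + 10*s - 2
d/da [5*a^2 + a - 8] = 10*a + 1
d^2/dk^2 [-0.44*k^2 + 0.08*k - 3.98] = -0.880000000000000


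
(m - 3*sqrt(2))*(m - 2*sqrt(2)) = m^2 - 5*sqrt(2)*m + 12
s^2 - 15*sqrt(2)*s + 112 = (s - 8*sqrt(2))*(s - 7*sqrt(2))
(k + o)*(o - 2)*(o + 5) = k*o^2 + 3*k*o - 10*k + o^3 + 3*o^2 - 10*o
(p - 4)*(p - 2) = p^2 - 6*p + 8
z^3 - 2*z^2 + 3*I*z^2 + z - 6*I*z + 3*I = (z - 1)^2*(z + 3*I)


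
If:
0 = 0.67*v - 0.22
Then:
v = 0.33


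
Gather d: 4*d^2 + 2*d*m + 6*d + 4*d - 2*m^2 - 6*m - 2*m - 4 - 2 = 4*d^2 + d*(2*m + 10) - 2*m^2 - 8*m - 6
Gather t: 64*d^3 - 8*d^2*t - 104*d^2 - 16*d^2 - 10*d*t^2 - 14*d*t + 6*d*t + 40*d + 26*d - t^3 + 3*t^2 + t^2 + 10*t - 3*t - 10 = 64*d^3 - 120*d^2 + 66*d - t^3 + t^2*(4 - 10*d) + t*(-8*d^2 - 8*d + 7) - 10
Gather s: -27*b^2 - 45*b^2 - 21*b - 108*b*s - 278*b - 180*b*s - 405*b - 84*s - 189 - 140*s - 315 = -72*b^2 - 704*b + s*(-288*b - 224) - 504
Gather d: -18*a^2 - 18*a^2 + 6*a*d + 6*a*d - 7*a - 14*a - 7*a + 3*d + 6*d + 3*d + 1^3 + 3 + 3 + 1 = -36*a^2 - 28*a + d*(12*a + 12) + 8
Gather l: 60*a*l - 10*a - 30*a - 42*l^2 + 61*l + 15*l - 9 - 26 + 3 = -40*a - 42*l^2 + l*(60*a + 76) - 32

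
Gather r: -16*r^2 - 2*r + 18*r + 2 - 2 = -16*r^2 + 16*r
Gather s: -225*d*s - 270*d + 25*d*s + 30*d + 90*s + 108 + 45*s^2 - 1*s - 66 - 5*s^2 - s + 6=-240*d + 40*s^2 + s*(88 - 200*d) + 48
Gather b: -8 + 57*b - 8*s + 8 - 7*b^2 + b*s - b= -7*b^2 + b*(s + 56) - 8*s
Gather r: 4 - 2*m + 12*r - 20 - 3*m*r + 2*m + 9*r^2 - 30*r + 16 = 9*r^2 + r*(-3*m - 18)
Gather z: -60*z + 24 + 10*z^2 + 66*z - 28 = 10*z^2 + 6*z - 4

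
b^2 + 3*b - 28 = (b - 4)*(b + 7)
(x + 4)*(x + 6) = x^2 + 10*x + 24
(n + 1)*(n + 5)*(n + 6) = n^3 + 12*n^2 + 41*n + 30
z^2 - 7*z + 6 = (z - 6)*(z - 1)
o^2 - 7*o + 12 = (o - 4)*(o - 3)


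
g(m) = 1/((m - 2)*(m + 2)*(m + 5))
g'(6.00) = 0.00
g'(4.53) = -0.00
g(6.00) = 0.00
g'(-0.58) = 0.03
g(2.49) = 0.06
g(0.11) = -0.05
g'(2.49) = -0.15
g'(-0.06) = 0.01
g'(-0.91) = 0.06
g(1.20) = -0.06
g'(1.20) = -0.05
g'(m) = -1/((m - 2)*(m + 2)*(m + 5)^2) - 1/((m - 2)*(m + 2)^2*(m + 5)) - 1/((m - 2)^2*(m + 2)*(m + 5)) = (-(m - 2)*(m + 2) - (m - 2)*(m + 5) - (m + 2)*(m + 5))/((m - 2)^2*(m + 2)^2*(m + 5)^2)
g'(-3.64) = 0.00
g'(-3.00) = 0.07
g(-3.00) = 0.10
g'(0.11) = 0.01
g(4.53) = 0.01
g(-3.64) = 0.08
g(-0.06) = -0.05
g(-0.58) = -0.06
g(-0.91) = -0.08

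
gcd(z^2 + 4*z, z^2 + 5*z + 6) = 1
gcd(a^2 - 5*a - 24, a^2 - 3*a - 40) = a - 8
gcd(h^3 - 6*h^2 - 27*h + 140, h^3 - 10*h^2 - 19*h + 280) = h^2 - 2*h - 35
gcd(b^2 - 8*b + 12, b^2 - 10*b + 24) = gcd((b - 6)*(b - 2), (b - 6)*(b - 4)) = b - 6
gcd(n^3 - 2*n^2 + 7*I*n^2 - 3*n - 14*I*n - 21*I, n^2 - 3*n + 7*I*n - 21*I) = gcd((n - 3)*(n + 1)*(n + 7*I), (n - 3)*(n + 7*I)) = n^2 + n*(-3 + 7*I) - 21*I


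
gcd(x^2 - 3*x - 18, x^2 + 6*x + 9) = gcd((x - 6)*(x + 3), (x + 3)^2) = x + 3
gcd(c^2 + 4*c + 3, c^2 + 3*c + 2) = c + 1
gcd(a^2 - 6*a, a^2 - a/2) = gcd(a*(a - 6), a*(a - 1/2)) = a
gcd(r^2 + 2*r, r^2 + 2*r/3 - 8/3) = r + 2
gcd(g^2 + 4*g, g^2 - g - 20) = g + 4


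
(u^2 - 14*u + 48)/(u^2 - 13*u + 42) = (u - 8)/(u - 7)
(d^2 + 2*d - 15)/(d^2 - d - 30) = (d - 3)/(d - 6)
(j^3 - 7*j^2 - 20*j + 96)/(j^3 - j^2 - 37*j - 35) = (-j^3 + 7*j^2 + 20*j - 96)/(-j^3 + j^2 + 37*j + 35)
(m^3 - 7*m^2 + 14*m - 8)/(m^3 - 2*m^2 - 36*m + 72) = (m^2 - 5*m + 4)/(m^2 - 36)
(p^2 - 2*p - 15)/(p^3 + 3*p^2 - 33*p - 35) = (p + 3)/(p^2 + 8*p + 7)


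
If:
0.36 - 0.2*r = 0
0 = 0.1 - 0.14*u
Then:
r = 1.80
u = 0.71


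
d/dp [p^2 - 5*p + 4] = 2*p - 5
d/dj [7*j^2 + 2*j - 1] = 14*j + 2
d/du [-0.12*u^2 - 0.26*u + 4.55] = -0.24*u - 0.26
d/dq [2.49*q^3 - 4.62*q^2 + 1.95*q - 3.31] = 7.47*q^2 - 9.24*q + 1.95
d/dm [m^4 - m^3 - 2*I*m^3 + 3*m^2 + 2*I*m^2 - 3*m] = 4*m^3 + m^2*(-3 - 6*I) + m*(6 + 4*I) - 3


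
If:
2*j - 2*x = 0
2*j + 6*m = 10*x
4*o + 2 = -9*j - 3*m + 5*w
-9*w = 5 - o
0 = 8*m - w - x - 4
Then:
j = 153/469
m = 204/469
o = -1228/469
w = -397/469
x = 153/469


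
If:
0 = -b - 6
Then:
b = -6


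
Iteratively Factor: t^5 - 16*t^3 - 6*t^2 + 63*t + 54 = (t - 3)*(t^4 + 3*t^3 - 7*t^2 - 27*t - 18) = (t - 3)*(t + 2)*(t^3 + t^2 - 9*t - 9) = (t - 3)*(t + 2)*(t + 3)*(t^2 - 2*t - 3) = (t - 3)*(t + 1)*(t + 2)*(t + 3)*(t - 3)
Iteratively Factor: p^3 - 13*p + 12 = (p + 4)*(p^2 - 4*p + 3) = (p - 1)*(p + 4)*(p - 3)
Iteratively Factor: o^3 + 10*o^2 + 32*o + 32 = (o + 4)*(o^2 + 6*o + 8) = (o + 4)^2*(o + 2)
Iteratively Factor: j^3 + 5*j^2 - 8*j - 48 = (j + 4)*(j^2 + j - 12) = (j + 4)^2*(j - 3)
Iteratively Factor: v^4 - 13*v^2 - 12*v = (v - 4)*(v^3 + 4*v^2 + 3*v) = (v - 4)*(v + 3)*(v^2 + v) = (v - 4)*(v + 1)*(v + 3)*(v)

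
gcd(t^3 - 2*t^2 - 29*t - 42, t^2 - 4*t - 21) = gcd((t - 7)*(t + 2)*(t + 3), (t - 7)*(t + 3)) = t^2 - 4*t - 21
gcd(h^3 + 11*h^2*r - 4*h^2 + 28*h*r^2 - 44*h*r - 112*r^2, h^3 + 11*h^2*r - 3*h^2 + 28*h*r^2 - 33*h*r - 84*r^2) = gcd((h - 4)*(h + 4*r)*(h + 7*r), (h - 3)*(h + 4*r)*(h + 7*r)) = h^2 + 11*h*r + 28*r^2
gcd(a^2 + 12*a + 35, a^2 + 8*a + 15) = a + 5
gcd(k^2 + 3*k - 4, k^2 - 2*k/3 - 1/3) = k - 1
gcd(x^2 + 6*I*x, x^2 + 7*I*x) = x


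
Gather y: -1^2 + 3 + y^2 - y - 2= y^2 - y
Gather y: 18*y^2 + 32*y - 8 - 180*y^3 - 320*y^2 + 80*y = -180*y^3 - 302*y^2 + 112*y - 8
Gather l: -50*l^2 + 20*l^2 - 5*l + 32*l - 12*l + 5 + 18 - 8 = -30*l^2 + 15*l + 15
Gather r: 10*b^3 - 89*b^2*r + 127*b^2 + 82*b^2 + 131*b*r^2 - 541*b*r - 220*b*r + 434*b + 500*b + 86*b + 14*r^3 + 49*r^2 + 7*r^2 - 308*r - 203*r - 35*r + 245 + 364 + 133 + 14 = 10*b^3 + 209*b^2 + 1020*b + 14*r^3 + r^2*(131*b + 56) + r*(-89*b^2 - 761*b - 546) + 756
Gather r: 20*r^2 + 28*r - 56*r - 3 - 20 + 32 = 20*r^2 - 28*r + 9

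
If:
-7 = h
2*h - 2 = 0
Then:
No Solution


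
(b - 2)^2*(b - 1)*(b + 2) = b^4 - 3*b^3 - 2*b^2 + 12*b - 8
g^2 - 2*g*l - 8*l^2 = (g - 4*l)*(g + 2*l)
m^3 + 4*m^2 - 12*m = m*(m - 2)*(m + 6)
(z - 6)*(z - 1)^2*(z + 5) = z^4 - 3*z^3 - 27*z^2 + 59*z - 30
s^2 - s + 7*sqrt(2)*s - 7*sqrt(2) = (s - 1)*(s + 7*sqrt(2))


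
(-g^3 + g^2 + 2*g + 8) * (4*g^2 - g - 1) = -4*g^5 + 5*g^4 + 8*g^3 + 29*g^2 - 10*g - 8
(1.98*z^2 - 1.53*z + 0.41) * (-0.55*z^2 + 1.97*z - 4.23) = -1.089*z^4 + 4.7421*z^3 - 11.615*z^2 + 7.2796*z - 1.7343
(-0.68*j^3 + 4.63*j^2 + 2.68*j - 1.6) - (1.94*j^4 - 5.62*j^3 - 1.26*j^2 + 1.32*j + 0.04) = -1.94*j^4 + 4.94*j^3 + 5.89*j^2 + 1.36*j - 1.64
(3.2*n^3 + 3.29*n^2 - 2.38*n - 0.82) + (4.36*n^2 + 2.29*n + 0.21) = 3.2*n^3 + 7.65*n^2 - 0.0899999999999999*n - 0.61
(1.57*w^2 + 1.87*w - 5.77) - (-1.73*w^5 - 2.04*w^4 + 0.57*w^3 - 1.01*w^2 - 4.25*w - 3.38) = 1.73*w^5 + 2.04*w^4 - 0.57*w^3 + 2.58*w^2 + 6.12*w - 2.39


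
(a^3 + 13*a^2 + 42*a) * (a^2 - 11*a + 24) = a^5 + 2*a^4 - 77*a^3 - 150*a^2 + 1008*a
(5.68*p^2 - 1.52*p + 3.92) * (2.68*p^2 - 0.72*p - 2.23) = 15.2224*p^4 - 8.1632*p^3 - 1.0664*p^2 + 0.5672*p - 8.7416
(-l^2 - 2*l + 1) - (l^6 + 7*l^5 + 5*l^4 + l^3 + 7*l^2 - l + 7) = -l^6 - 7*l^5 - 5*l^4 - l^3 - 8*l^2 - l - 6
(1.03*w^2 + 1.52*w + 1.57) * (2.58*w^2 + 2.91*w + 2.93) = 2.6574*w^4 + 6.9189*w^3 + 11.4917*w^2 + 9.0223*w + 4.6001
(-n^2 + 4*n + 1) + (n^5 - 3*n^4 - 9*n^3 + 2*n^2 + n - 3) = n^5 - 3*n^4 - 9*n^3 + n^2 + 5*n - 2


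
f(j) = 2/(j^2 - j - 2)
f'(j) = 2*(1 - 2*j)/(j^2 - j - 2)^2 = 2*(1 - 2*j)/(-j^2 + j + 2)^2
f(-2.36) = 0.34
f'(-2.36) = 0.33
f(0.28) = -0.91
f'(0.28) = 0.18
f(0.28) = -0.91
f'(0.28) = 0.18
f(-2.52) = 0.29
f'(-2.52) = 0.26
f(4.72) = 0.13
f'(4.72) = -0.07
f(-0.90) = -6.90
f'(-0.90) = 66.59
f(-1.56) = 1.00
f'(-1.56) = 2.07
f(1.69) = -2.40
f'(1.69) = -6.85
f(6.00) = 0.07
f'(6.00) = -0.03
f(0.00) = -1.00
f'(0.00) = 0.50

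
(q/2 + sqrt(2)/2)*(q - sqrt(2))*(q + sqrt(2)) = q^3/2 + sqrt(2)*q^2/2 - q - sqrt(2)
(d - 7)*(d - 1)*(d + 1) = d^3 - 7*d^2 - d + 7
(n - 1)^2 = n^2 - 2*n + 1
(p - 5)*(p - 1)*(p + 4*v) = p^3 + 4*p^2*v - 6*p^2 - 24*p*v + 5*p + 20*v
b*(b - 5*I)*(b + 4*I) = b^3 - I*b^2 + 20*b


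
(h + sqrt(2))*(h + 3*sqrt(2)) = h^2 + 4*sqrt(2)*h + 6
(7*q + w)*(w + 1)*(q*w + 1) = 7*q^2*w^2 + 7*q^2*w + q*w^3 + q*w^2 + 7*q*w + 7*q + w^2 + w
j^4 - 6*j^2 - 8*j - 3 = (j - 3)*(j + 1)^3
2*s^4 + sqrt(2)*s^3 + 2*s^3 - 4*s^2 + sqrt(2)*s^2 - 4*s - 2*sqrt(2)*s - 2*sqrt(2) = (s - sqrt(2))*(s + sqrt(2))*(sqrt(2)*s + 1)*(sqrt(2)*s + sqrt(2))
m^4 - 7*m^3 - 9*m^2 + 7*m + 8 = (m - 8)*(m - 1)*(m + 1)^2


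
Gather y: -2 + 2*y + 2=2*y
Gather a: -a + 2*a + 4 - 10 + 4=a - 2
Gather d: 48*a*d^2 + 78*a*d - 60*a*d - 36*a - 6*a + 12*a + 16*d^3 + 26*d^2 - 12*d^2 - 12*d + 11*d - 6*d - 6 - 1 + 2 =-30*a + 16*d^3 + d^2*(48*a + 14) + d*(18*a - 7) - 5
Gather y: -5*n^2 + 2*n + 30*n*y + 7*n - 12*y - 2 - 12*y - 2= -5*n^2 + 9*n + y*(30*n - 24) - 4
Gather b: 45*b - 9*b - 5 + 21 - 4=36*b + 12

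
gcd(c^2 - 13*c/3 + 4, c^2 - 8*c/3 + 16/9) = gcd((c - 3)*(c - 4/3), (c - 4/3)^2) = c - 4/3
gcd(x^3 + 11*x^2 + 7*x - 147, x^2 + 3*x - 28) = x + 7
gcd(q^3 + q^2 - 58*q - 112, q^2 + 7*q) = q + 7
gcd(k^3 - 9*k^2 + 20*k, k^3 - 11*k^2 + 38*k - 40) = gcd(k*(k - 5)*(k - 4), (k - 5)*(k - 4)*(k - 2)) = k^2 - 9*k + 20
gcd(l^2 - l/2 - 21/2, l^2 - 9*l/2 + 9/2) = 1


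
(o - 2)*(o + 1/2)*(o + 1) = o^3 - o^2/2 - 5*o/2 - 1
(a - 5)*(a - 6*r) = a^2 - 6*a*r - 5*a + 30*r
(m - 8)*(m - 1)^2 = m^3 - 10*m^2 + 17*m - 8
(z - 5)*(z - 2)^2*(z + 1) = z^4 - 8*z^3 + 15*z^2 + 4*z - 20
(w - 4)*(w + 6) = w^2 + 2*w - 24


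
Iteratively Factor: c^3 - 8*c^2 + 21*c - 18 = (c - 2)*(c^2 - 6*c + 9) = (c - 3)*(c - 2)*(c - 3)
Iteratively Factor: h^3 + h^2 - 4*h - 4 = (h + 2)*(h^2 - h - 2) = (h - 2)*(h + 2)*(h + 1)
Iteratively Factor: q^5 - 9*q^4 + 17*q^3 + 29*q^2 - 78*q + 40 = (q + 2)*(q^4 - 11*q^3 + 39*q^2 - 49*q + 20) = (q - 1)*(q + 2)*(q^3 - 10*q^2 + 29*q - 20) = (q - 4)*(q - 1)*(q + 2)*(q^2 - 6*q + 5) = (q - 4)*(q - 1)^2*(q + 2)*(q - 5)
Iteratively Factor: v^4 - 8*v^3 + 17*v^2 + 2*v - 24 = (v - 3)*(v^3 - 5*v^2 + 2*v + 8) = (v - 3)*(v - 2)*(v^2 - 3*v - 4) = (v - 3)*(v - 2)*(v + 1)*(v - 4)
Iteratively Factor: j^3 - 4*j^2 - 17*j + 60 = (j - 5)*(j^2 + j - 12) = (j - 5)*(j + 4)*(j - 3)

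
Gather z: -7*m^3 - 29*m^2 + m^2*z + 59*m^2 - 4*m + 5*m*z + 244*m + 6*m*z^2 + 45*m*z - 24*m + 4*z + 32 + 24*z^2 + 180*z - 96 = -7*m^3 + 30*m^2 + 216*m + z^2*(6*m + 24) + z*(m^2 + 50*m + 184) - 64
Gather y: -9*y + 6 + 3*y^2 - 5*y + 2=3*y^2 - 14*y + 8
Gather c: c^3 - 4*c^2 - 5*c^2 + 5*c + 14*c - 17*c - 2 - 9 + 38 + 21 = c^3 - 9*c^2 + 2*c + 48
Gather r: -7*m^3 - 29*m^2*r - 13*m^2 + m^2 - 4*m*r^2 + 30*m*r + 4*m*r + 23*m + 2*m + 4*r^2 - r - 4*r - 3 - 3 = -7*m^3 - 12*m^2 + 25*m + r^2*(4 - 4*m) + r*(-29*m^2 + 34*m - 5) - 6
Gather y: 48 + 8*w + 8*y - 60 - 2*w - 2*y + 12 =6*w + 6*y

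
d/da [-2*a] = -2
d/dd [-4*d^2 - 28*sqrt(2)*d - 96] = -8*d - 28*sqrt(2)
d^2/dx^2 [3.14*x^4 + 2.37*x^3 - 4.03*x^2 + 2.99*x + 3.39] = 37.68*x^2 + 14.22*x - 8.06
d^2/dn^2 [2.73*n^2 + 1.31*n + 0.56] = 5.46000000000000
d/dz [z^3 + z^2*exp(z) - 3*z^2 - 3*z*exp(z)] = z^2*exp(z) + 3*z^2 - z*exp(z) - 6*z - 3*exp(z)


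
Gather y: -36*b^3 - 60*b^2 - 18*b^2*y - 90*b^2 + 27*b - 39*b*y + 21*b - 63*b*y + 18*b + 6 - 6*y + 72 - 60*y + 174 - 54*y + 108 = -36*b^3 - 150*b^2 + 66*b + y*(-18*b^2 - 102*b - 120) + 360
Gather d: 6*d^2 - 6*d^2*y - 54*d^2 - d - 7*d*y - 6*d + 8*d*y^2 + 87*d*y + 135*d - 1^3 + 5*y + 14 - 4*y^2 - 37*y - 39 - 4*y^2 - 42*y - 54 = d^2*(-6*y - 48) + d*(8*y^2 + 80*y + 128) - 8*y^2 - 74*y - 80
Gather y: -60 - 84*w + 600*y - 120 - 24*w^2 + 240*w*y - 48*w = -24*w^2 - 132*w + y*(240*w + 600) - 180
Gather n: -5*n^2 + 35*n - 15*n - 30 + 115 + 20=-5*n^2 + 20*n + 105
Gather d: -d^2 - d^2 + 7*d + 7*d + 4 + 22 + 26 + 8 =-2*d^2 + 14*d + 60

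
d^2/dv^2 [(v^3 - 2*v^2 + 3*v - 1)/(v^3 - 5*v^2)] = 2*(3*v^4 + 9*v^3 - 51*v^2 + 115*v - 75)/(v^4*(v^3 - 15*v^2 + 75*v - 125))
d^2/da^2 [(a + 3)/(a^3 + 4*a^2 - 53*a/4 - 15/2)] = 8*((a + 3)*(12*a^2 + 32*a - 53)^2 + (-12*a^2 - 32*a - 4*(a + 3)*(3*a + 4) + 53)*(4*a^3 + 16*a^2 - 53*a - 30))/(4*a^3 + 16*a^2 - 53*a - 30)^3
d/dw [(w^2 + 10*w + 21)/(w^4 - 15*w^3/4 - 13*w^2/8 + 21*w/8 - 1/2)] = 8*(-16*w^5 - 210*w^4 - 72*w^3 + 2041*w^2 + 538*w - 481)/(64*w^8 - 480*w^7 + 692*w^6 + 1116*w^5 - 1155*w^4 - 306*w^3 + 545*w^2 - 168*w + 16)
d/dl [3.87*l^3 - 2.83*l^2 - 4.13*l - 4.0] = 11.61*l^2 - 5.66*l - 4.13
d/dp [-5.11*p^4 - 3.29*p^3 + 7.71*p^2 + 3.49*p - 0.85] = -20.44*p^3 - 9.87*p^2 + 15.42*p + 3.49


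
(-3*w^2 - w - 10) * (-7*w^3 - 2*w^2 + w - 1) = 21*w^5 + 13*w^4 + 69*w^3 + 22*w^2 - 9*w + 10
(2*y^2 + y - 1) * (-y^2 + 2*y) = -2*y^4 + 3*y^3 + 3*y^2 - 2*y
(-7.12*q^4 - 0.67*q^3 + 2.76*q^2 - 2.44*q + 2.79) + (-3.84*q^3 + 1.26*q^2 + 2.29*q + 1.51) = -7.12*q^4 - 4.51*q^3 + 4.02*q^2 - 0.15*q + 4.3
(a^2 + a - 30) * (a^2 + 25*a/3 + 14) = a^4 + 28*a^3/3 - 23*a^2/3 - 236*a - 420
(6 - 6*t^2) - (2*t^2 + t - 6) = -8*t^2 - t + 12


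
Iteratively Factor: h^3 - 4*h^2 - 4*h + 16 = (h - 4)*(h^2 - 4) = (h - 4)*(h + 2)*(h - 2)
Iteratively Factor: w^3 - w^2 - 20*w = (w - 5)*(w^2 + 4*w) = w*(w - 5)*(w + 4)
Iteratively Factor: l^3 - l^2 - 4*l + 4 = (l + 2)*(l^2 - 3*l + 2) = (l - 2)*(l + 2)*(l - 1)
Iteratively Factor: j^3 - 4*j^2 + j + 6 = (j - 2)*(j^2 - 2*j - 3) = (j - 2)*(j + 1)*(j - 3)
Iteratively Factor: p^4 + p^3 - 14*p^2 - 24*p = (p + 3)*(p^3 - 2*p^2 - 8*p) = (p - 4)*(p + 3)*(p^2 + 2*p) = p*(p - 4)*(p + 3)*(p + 2)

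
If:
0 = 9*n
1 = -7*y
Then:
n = 0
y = -1/7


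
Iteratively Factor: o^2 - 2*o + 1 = (o - 1)*(o - 1)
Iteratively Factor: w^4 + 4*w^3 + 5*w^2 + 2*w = (w + 1)*(w^3 + 3*w^2 + 2*w) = w*(w + 1)*(w^2 + 3*w + 2) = w*(w + 1)*(w + 2)*(w + 1)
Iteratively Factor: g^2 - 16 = (g + 4)*(g - 4)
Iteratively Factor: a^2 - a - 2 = (a + 1)*(a - 2)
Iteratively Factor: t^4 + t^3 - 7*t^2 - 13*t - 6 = (t - 3)*(t^3 + 4*t^2 + 5*t + 2) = (t - 3)*(t + 1)*(t^2 + 3*t + 2) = (t - 3)*(t + 1)^2*(t + 2)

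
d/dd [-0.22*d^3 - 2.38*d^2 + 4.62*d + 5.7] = -0.66*d^2 - 4.76*d + 4.62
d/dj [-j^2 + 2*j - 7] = 2 - 2*j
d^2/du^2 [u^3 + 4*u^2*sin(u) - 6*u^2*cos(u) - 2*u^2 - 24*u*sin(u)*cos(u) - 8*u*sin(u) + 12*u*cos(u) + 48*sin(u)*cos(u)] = -4*u^2*sin(u) + 6*u^2*cos(u) + 32*u*sin(u) + 48*u*sin(2*u) + 4*u*cos(u) + 6*u - 16*sin(u) - 96*sin(2*u) - 28*cos(u) - 48*cos(2*u) - 4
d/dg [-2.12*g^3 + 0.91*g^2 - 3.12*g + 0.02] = -6.36*g^2 + 1.82*g - 3.12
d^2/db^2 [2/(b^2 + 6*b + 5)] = 4*(-b^2 - 6*b + 4*(b + 3)^2 - 5)/(b^2 + 6*b + 5)^3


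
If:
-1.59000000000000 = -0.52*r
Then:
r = 3.06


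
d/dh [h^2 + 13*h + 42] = 2*h + 13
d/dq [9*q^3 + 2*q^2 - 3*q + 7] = 27*q^2 + 4*q - 3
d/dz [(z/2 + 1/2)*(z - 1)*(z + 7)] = 3*z^2/2 + 7*z - 1/2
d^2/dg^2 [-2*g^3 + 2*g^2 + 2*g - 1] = 4 - 12*g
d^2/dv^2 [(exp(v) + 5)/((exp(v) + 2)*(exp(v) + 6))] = (exp(4*v) + 12*exp(3*v) + 48*exp(2*v) - 16*exp(v) - 336)*exp(v)/(exp(6*v) + 24*exp(5*v) + 228*exp(4*v) + 1088*exp(3*v) + 2736*exp(2*v) + 3456*exp(v) + 1728)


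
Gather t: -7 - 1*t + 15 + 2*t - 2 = t + 6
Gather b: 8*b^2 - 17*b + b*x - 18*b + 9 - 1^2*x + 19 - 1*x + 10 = 8*b^2 + b*(x - 35) - 2*x + 38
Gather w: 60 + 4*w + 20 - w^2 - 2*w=-w^2 + 2*w + 80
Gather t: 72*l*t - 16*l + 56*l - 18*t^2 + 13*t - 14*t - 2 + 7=40*l - 18*t^2 + t*(72*l - 1) + 5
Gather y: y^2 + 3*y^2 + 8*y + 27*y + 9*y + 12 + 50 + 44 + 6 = 4*y^2 + 44*y + 112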